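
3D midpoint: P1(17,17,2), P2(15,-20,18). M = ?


Mx = (17+15)/2 = 16.0000
My = (17- 20)/2 = -1.5000
Mz = (2+18)/2 = 10.0000

M = (16.0000, -1.5000, 10.0000)


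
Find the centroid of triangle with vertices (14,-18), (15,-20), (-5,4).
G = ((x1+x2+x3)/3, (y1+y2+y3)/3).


Gx = (14+15- 5)/3 = 24/3 = 8.0000
Gy = (-18- 20+4)/3 = -34/3 = -11.3333

G = (8.0000, -11.3333)


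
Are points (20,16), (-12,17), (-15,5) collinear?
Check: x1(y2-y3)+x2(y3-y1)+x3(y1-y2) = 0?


20*(17-5) - 12*(5-16) - 15*(16-17)
= 240 + 132 + 15 = 387

No, not collinear (determinant = 387)


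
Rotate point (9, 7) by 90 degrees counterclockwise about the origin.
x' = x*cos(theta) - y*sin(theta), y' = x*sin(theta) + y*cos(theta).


cos(90) = 0, sin(90) = 1
x' = 9*0 - 7*1 = -7
y' = 9*1 + 7*0 = 9

(-7, 9)


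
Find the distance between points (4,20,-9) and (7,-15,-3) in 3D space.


dx=3, dy=-35, dz=6
d = sqrt(9+1225+36) = sqrt(1270) = 35.6371

35.6371


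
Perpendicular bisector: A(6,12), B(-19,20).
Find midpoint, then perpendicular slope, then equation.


Midpoint = (-6.5, 16)
Slope of AB = dy/dx = 8/(-25) = -0.3200
Perp slope = -dx/dy = 25/8 = 3.1250
b = My - (perp slope)*Mx = 16 + (-25*(-6.5))/8 = 16 + 20.3125 = 36.3125

y = 3.1250x + 36.3125


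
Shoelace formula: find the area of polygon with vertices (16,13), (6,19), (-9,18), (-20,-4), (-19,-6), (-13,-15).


sum(xi*y_{i+1}) = 16*19 + 6*18 - 9*(-4) - 20*(-6) - 19*(-15) - 13*13 = 684
sum(yi*x_{i+1}) = 13*6 + 19*(-9) + 18*(-20) - 4*(-19) - 6*(-13) - 15*16 = -539
Area = |684 + 539|/2 = 1223/2 = 611.5000

611.5000 sq units


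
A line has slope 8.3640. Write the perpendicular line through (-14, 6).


Perpendicular slope = -1/m1 = -1/8.3640 = -0.1196
b2 = y0 - m2*x0 = 6 - 14/8.3640 = 6 - 1.6738 = 4.3262

y = -0.1196x + 4.3262


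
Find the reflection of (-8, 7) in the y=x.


Reflection rule for y=x: (y, x)
(-8, 7) -> (7, -8)

(7, -8)


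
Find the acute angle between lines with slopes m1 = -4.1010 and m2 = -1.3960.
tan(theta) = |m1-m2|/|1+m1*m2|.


m1-m2 = -2.705
1+m1*m2 = 6.724996
tan(theta) = |-2.705/6.724996| = 0.402231
theta = arctan(|-2.705/6.724996|) = 21.9115 degrees (acute angle)

21.9115 degrees


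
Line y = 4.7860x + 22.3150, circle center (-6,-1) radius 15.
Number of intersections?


Substitute y = 4.7860x + 22.3150: (x+ 6)^2 + (4.7860x+22.3150+ 1)^2 = 225
Expand to Ax^2 + Bx + C = 0, where b-k = 23.315
A = 1+m^2 = 23.905796
B = 2(m(b-k) - h) = 2(4.7860*23.315 + 6) = 235.17118
C = h^2 + (b-k)^2 - r^2 = 36 + 543.589225 - 225 = 354.589225
disc = B^2-4AC = 55305.4839 - 33906.9507 = 21398.5332
disc > 0

2 intersection points


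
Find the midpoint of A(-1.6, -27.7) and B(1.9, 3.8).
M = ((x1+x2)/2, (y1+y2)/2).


Mx = (-1.6 + 1.9)/2 = 0.3/2 = 0.1500
My = (-27.7 + 3.8)/2 = -23.9/2 = -11.9500

(0.1500, -11.9500)


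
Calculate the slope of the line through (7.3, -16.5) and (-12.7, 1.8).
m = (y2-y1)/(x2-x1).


dy = 1.8 + 16.5 = 18.3
dx = -12.7 - 7.3 = -20.0
m = 18.3/(-20.0) = -0.9150

m = -0.9150


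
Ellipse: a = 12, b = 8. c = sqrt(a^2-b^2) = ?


c^2 = 12^2 - 8^2 = 144 - 64 = 80
c = sqrt(80) = 8.9443

c = 8.9443


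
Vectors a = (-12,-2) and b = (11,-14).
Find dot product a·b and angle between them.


a·b = -12*11 - 2*(-14) = -132 + 28 = -104
|a| = sqrt(144+4) = 12.1655
|b| = sqrt(121+196) = 17.8045
cos(theta) = -104/(sqrt(148)*sqrt(317)) = -104/sqrt(46916) = -0.480145
theta = arccos(-104/sqrt(46916)) = 118.6949 degrees

a·b = -104, theta = 118.6949 deg


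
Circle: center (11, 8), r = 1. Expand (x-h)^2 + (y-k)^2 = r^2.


(x-11)^2 + (y-8)^2 = 1^2
D = -2h = -22, E = -2k = -16
F = h^2+k^2-r^2 = 121+64-1 = 184

x^2 + y^2 - 22x - 16y + 184 = 0


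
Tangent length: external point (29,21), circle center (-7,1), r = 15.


d = sqrt((29+ 7)^2 + (21-1)^2) = sqrt(1296+400) = 41.1825
L = sqrt(1696.0000 - 225) = sqrt(1471.0000) = 38.3536

38.3536


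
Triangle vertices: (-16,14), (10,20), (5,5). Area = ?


-16*(20-5) = -240
10*(5-14) = -90
5*(14-20) = -30
sum = -360
Area = |-360|/2 = 180.0000

180.0000 sq units


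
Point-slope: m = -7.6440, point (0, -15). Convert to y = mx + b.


y + 15 = -7.6440(x - 0)
y = -7.6440x - 15 + 7.6440*0
y = -7.6440x - 15.0000

y = -7.6440x - 15.0000


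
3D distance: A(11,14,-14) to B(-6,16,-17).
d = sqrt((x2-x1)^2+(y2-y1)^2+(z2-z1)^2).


dx=-17, dy=2, dz=-3
d = sqrt(289+4+9) = sqrt(302) = 17.3781

17.3781


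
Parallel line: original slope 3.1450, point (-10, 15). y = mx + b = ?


Parallel lines have equal slopes.
m2 = 3.1450
b2 = 15 - 3.1450*(-10) = 46.4500

y = 3.1450x + 46.4500


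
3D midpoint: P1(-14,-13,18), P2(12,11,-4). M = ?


Mx = (-14+12)/2 = -1.0000
My = (-13+11)/2 = -1.0000
Mz = (18- 4)/2 = 7.0000

M = (-1.0000, -1.0000, 7.0000)


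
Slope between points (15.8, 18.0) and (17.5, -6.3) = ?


dy = -6.3 - 18.0 = -24.3
dx = 17.5 - 15.8 = 1.7
m = -24.3/1.7 = -14.2941

m = -14.2941


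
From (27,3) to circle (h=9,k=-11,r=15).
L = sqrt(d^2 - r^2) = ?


d = sqrt((27-9)^2 + (3+ 11)^2) = sqrt(324+196) = 22.8035
L = sqrt(520.0000 - 225) = sqrt(295.0000) = 17.1756

17.1756


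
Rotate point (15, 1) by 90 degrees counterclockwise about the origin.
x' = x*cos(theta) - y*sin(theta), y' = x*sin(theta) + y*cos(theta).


cos(90) = 0, sin(90) = 1
x' = 15*0 - 1*1 = -1
y' = 15*1 + 1*0 = 15

(-1, 15)


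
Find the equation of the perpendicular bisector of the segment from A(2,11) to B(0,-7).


Midpoint = (1, 2)
Slope of AB = dy/dx = -18/(-2) = 9.0000
Perp slope = -dx/dy = -2/18 = -0.1111
b = My - (perp slope)*Mx = 2 + (-2*1)/(-18) = 2 + 0.1111 = 2.1111

y = -0.1111x + 2.1111


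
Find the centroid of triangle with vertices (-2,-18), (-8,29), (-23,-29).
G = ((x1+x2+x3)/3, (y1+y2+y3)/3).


Gx = (-2- 8- 23)/3 = -33/3 = -11.0000
Gy = (-18+29- 29)/3 = -18/3 = -6.0000

G = (-11.0000, -6.0000)


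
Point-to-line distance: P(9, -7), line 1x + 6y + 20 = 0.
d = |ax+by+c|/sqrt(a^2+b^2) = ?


|1*9 + 6*(-7) + 20| = |-13| = 13
sqrt(1 + 36) = sqrt(37) = 6.0828
d = 13/sqrt(37) = 2.1372

2.1372


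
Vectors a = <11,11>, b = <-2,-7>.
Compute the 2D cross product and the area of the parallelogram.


cross = 11*(-7) - 11*(-2) = -77 + 22 = -55
Parallelogram area = |-55| = 55

cross = -55, parallelogram area = 55


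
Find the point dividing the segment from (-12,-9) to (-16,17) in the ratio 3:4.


Px = (3*(-16) + 4*(-12))/7 = -96/7 = -13.7143
Py = (3*17 + 4*(-9))/7 = 15/7 = 2.1429

P = (-13.7143, 2.1429)


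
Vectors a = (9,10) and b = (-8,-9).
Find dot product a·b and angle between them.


a·b = 9*(-8) + 10*(-9) = -72 - 90 = -162
|a| = sqrt(81+100) = 13.4536
|b| = sqrt(64+81) = 12.0416
cos(theta) = -162/(sqrt(181)*sqrt(145)) = -162/sqrt(26245) = -0.999981
theta = arccos(-162/sqrt(26245)) = 179.6463 degrees

a·b = -162, theta = 179.6463 deg


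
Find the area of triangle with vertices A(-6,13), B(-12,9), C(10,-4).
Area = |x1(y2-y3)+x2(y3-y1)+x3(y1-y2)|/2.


-6*(9+ 4) = -78
-12*(-4-13) = 204
10*(13-9) = 40
sum = 166
Area = |166|/2 = 83.0000

83.0000 sq units


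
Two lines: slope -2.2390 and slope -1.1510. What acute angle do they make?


m1-m2 = -1.088
1+m1*m2 = 3.577089
tan(theta) = |-1.088/3.577089| = 0.304158
theta = arctan(|-1.088/3.577089|) = 16.9176 degrees (acute angle)

16.9176 degrees


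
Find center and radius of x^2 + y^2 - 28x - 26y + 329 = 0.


h = -D/2 = 28/2 = 14
k = -E/2 = 26/2 = 13
r^2 = h^2 + k^2 - F = 196 + 169 - 329 = 36
r = 6

Center (14, 13), radius = 6


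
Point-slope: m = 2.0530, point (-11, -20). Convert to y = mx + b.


y + 20 = 2.0530(x + 11)
y = 2.0530x - 20 - 2.0530*(-11)
y = 2.0530x + 2.5830

y = 2.0530x + 2.5830


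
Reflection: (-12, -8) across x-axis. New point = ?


Reflection rule for x-axis: (x, -y)
(-12, -8) -> (-12, 8)

(-12, 8)


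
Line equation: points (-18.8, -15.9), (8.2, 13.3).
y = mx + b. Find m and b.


m = (29.2)/(27.0) = 1.0815
b = y1 - m*x1 = -15.9 - (29.2*(-18.8))/(27.0) = -15.9 + 20.3319 = 4.4319

y = 1.0815x + 4.4319


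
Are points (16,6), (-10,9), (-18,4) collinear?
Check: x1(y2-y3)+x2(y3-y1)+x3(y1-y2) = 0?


16*(9-4) - 10*(4-6) - 18*(6-9)
= 80 + 20 + 54 = 154

No, not collinear (determinant = 154)


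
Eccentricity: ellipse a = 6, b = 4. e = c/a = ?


c = sqrt(36-16) = sqrt(20) = 4.4721
e = c/a = sqrt(20)/6 = 0.7454

e = 0.7454


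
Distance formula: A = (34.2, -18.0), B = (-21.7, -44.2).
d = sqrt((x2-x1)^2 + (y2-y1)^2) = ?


dx = -21.7 - 34.2 = -55.9
dy = -44.2 + 18.0 = -26.2
d = sqrt(3124.81 + 686.44) = sqrt(3811.25) = 61.7353

61.7353


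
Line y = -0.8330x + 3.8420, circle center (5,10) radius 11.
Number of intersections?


Substitute y = -0.8330x + 3.8420: (x-5)^2 + (-0.8330x+3.8420-10)^2 = 121
Expand to Ax^2 + Bx + C = 0, where b-k = -6.158
A = 1+m^2 = 1.693889
B = 2(m(b-k) - h) = 2(-0.8330*(-6.158) - 5) = 0.259228
C = h^2 + (b-k)^2 - r^2 = 25 + 37.920964 - 121 = -58.079036
disc = B^2-4AC = 0.0672 + 393.5178 = 393.5850
disc > 0

2 intersection points


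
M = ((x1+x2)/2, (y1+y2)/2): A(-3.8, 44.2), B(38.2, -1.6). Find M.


Mx = (-3.8 + 38.2)/2 = 34.4/2 = 17.2000
My = (44.2 - 1.6)/2 = 42.6/2 = 21.3000

(17.2000, 21.3000)


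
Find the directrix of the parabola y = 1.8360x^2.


a = 1.8360
1/(4a) = 0.1362
directrix: y = -0.1362 = -0.1362

y = -0.1362


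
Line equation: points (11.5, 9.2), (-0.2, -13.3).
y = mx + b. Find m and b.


m = (-22.5)/(-11.7) = 1.9231
b = y1 - m*x1 = 9.2 - (-22.5*11.5)/(-11.7) = 9.2 - 22.1154 = -12.9154

y = 1.9231x - 12.9154


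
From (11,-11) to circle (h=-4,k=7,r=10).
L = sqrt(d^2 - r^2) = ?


d = sqrt((11+ 4)^2 + (-11-7)^2) = sqrt(225+324) = 23.4307
L = sqrt(549.0000 - 100) = sqrt(449.0000) = 21.1896

21.1896


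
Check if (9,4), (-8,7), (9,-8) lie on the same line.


9*(7+ 8) - 8*(-8-4) + 9*(4-7)
= 135 + 96 - 27 = 204

No, not collinear (determinant = 204)


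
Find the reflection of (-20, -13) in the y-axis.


Reflection rule for y-axis: (-x, y)
(-20, -13) -> (20, -13)

(20, -13)


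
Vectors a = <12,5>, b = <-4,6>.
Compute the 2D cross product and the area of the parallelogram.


cross = 12*6 - 5*(-4) = 72 + 20 = 92
Parallelogram area = |92| = 92

cross = 92, parallelogram area = 92


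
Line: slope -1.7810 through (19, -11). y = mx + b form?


y + 11 = -1.7810(x - 19)
y = -1.7810x - 11 + 1.7810*19
y = -1.7810x + 22.8390

y = -1.7810x + 22.8390


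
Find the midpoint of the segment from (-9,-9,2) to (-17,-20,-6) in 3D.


Mx = (-9- 17)/2 = -13.0000
My = (-9- 20)/2 = -14.5000
Mz = (2- 6)/2 = -2.0000

M = (-13.0000, -14.5000, -2.0000)


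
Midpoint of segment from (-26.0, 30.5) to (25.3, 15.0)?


Mx = (-26.0 + 25.3)/2 = -0.7/2 = -0.3500
My = (30.5 + 15.0)/2 = 45.5/2 = 22.7500

(-0.3500, 22.7500)


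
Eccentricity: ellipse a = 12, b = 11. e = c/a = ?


c = sqrt(144-121) = sqrt(23) = 4.7958
e = c/a = sqrt(23)/12 = 0.3997

e = 0.3997


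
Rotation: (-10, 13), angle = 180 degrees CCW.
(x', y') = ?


cos(180) = -1, sin(180) = 0
x' = -10*(-1) - 13*0 = 10
y' = -10*0 + 13*(-1) = -13

(10, -13)


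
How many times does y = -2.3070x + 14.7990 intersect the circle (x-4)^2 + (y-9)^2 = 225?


Substitute y = -2.3070x + 14.7990: (x-4)^2 + (-2.3070x+14.7990-9)^2 = 225
Expand to Ax^2 + Bx + C = 0, where b-k = 5.799
A = 1+m^2 = 6.322249
B = 2(m(b-k) - h) = 2(-2.3070*5.799 - 4) = -34.756586
C = h^2 + (b-k)^2 - r^2 = 16 + 33.628401 - 225 = -175.371599
disc = B^2-4AC = 1208.0203 + 4434.9717 = 5642.9920
disc > 0

2 intersection points


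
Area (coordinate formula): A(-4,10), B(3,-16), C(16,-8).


-4*(-16+ 8) = 32
3*(-8-10) = -54
16*(10+ 16) = 416
sum = 394
Area = |394|/2 = 197.0000

197.0000 sq units


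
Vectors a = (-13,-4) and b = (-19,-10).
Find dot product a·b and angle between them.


a·b = -13*(-19) - 4*(-10) = 247 + 40 = 287
|a| = sqrt(169+16) = 13.6015
|b| = sqrt(361+100) = 21.4709
cos(theta) = 287/(sqrt(185)*sqrt(461)) = 287/sqrt(85285) = 0.982756
theta = arccos(287/sqrt(85285)) = 10.6558 degrees

a·b = 287, theta = 10.6558 deg


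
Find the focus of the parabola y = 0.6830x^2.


a = 0.6830
4a = 2.7320
focus = (0, 1/2.7320) = (0, 0.3660)

Focus = (0, 0.3660)


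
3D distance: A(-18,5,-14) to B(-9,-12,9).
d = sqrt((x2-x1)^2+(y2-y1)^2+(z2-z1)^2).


dx=9, dy=-17, dz=23
d = sqrt(81+289+529) = sqrt(899) = 29.9833

29.9833


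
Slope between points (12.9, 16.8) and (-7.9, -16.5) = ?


dy = -16.5 - 16.8 = -33.3
dx = -7.9 - 12.9 = -20.8
m = -33.3/(-20.8) = 1.6010

m = 1.6010


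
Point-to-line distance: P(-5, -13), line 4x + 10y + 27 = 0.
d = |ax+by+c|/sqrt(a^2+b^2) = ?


|4*(-5) + 10*(-13) + 27| = |-123| = 123
sqrt(16 + 100) = sqrt(116) = 10.7703
d = 123/sqrt(116) = 11.4203

11.4203


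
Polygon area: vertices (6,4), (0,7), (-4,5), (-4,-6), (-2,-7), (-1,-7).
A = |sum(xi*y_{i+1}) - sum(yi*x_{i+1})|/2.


sum(xi*y_{i+1}) = 6*7 + 0*5 - 4*(-6) - 4*(-7) - 2*(-7) - 1*4 = 104
sum(yi*x_{i+1}) = 4*0 + 7*(-4) + 5*(-4) - 6*(-2) - 7*(-1) - 7*6 = -71
Area = |104 + 71|/2 = 175/2 = 87.5000

87.5000 sq units


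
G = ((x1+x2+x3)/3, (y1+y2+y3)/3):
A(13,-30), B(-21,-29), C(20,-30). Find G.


Gx = (13- 21+20)/3 = 12/3 = 4.0000
Gy = (-30- 29- 30)/3 = -89/3 = -29.6667

G = (4.0000, -29.6667)


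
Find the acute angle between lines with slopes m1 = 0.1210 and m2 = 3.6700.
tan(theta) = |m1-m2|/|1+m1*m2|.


m1-m2 = -3.549
1+m1*m2 = 1.44407
tan(theta) = |-3.549/1.44407| = 2.457637
theta = arctan(|-3.549/1.44407|) = 67.8588 degrees (acute angle)

67.8588 degrees


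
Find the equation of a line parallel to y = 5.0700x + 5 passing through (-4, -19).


Parallel lines have equal slopes.
m2 = 5.0700
b2 = -19 - 5.0700*(-4) = 1.2800

y = 5.0700x + 1.2800


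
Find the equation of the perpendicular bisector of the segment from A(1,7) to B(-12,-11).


Midpoint = (-5.5, -2)
Slope of AB = dy/dx = -18/(-13) = 1.3846
Perp slope = -dx/dy = -13/18 = -0.7222
b = My - (perp slope)*Mx = -2 + (-13*(-5.5))/(-18) = -2 - 3.9722 = -5.9722

y = -0.7222x - 5.9722


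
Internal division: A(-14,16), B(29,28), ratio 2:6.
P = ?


Px = (2*29 + 6*(-14))/8 = -26/8 = -3.2500
Py = (2*28 + 6*16)/8 = 152/8 = 19.0000

P = (-3.2500, 19.0000)


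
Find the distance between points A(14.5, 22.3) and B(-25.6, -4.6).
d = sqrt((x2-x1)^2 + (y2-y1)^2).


dx = -25.6 - 14.5 = -40.1
dy = -4.6 - 22.3 = -26.9
d = sqrt(1608.01 + 723.61) = sqrt(2331.62) = 48.2869

48.2869


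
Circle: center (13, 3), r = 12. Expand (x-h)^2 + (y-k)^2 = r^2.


(x-13)^2 + (y-3)^2 = 12^2
D = -2h = -26, E = -2k = -6
F = h^2+k^2-r^2 = 169+9-144 = 34

x^2 + y^2 - 26x - 6y + 34 = 0


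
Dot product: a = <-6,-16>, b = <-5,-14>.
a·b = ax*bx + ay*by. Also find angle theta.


a·b = -6*(-5) - 16*(-14) = 30 + 224 = 254
|a| = sqrt(36+256) = 17.0880
|b| = sqrt(25+196) = 14.8661
cos(theta) = 254/(sqrt(292)*sqrt(221)) = 254/sqrt(64532) = 0.999876
theta = arccos(254/sqrt(64532)) = 0.9022 degrees

a·b = 254, theta = 0.9022 deg


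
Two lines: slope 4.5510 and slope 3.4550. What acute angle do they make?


m1-m2 = 1.096
1+m1*m2 = 16.723705
tan(theta) = |1.096/16.723705| = 0.065536
theta = arctan(|1.096/16.723705|) = 3.7496 degrees (acute angle)

3.7496 degrees


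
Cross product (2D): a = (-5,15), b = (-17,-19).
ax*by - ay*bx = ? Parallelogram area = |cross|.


cross = -5*(-19) - 15*(-17) = 95 + 255 = 350
Parallelogram area = |350| = 350

cross = 350, parallelogram area = 350


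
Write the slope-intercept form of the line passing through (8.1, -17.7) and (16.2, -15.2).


m = (2.5)/(8.1) = 0.3086
b = y1 - m*x1 = -17.7 - (2.5*8.1)/(8.1) = -17.7 - 2.5000 = -20.2000

y = 0.3086x - 20.2000


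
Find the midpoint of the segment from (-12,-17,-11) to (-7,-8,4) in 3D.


Mx = (-12- 7)/2 = -9.5000
My = (-17- 8)/2 = -12.5000
Mz = (-11+4)/2 = -3.5000

M = (-9.5000, -12.5000, -3.5000)


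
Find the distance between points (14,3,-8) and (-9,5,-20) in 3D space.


dx=-23, dy=2, dz=-12
d = sqrt(529+4+144) = sqrt(677) = 26.0192

26.0192


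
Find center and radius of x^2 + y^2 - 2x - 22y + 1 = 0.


h = -D/2 = 2/2 = 1
k = -E/2 = 22/2 = 11
r^2 = h^2 + k^2 - F = 1 + 121 - 1 = 121
r = 11

Center (1, 11), radius = 11


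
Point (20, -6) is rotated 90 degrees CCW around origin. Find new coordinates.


cos(90) = 0, sin(90) = 1
x' = 20*0 + 6*1 = 6
y' = 20*1 - 6*0 = 20

(6, 20)


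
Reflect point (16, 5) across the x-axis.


Reflection rule for x-axis: (x, -y)
(16, 5) -> (16, -5)

(16, -5)


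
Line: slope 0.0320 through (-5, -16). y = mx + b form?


y + 16 = 0.0320(x + 5)
y = 0.0320x - 16 - 0.0320*(-5)
y = 0.0320x - 15.8400

y = 0.0320x - 15.8400


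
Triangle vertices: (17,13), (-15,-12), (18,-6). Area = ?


17*(-12+ 6) = -102
-15*(-6-13) = 285
18*(13+ 12) = 450
sum = 633
Area = |633|/2 = 316.5000

316.5000 sq units


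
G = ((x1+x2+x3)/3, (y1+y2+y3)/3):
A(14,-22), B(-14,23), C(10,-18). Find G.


Gx = (14- 14+10)/3 = 10/3 = 3.3333
Gy = (-22+23- 18)/3 = -17/3 = -5.6667

G = (3.3333, -5.6667)


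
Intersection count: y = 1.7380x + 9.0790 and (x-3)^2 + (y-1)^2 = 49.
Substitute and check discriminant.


Substitute y = 1.7380x + 9.0790: (x-3)^2 + (1.7380x+9.0790-1)^2 = 49
Expand to Ax^2 + Bx + C = 0, where b-k = 8.079
A = 1+m^2 = 4.020644
B = 2(m(b-k) - h) = 2(1.7380*8.079 - 3) = 22.082604
C = h^2 + (b-k)^2 - r^2 = 9 + 65.270241 - 49 = 25.270241
disc = B^2-4AC = 487.6414 - 406.4106 = 81.2308
disc > 0

2 intersection points


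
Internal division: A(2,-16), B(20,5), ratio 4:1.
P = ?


Px = (4*20 + 1*2)/5 = 82/5 = 16.4000
Py = (4*5 + 1*(-16))/5 = 4/5 = 0.8000

P = (16.4000, 0.8000)


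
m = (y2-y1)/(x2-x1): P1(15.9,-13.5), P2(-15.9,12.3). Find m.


dy = 12.3 + 13.5 = 25.8
dx = -15.9 - 15.9 = -31.8
m = 25.8/(-31.8) = -0.8113

m = -0.8113


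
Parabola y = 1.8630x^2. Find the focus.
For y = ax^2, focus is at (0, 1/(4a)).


a = 1.8630
4a = 7.4520
focus = (0, 1/7.4520) = (0, 0.1342)

Focus = (0, 0.1342)


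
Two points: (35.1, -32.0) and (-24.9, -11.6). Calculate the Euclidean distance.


dx = -24.9 - 35.1 = -60.0
dy = -11.6 + 32.0 = 20.4
d = sqrt(3600.0 + 416.16) = sqrt(4016.16) = 63.3732

63.3732


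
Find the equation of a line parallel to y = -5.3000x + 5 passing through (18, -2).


Parallel lines have equal slopes.
m2 = -5.3000
b2 = -2 + 5.3000*18 = 93.4000

y = -5.3000x + 93.4000


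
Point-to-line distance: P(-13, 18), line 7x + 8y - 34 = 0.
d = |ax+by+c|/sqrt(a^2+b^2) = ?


|7*(-13) + 8*18 - 34| = |19| = 19
sqrt(49 + 64) = sqrt(113) = 10.6301
d = 19/sqrt(113) = 1.7874

1.7874


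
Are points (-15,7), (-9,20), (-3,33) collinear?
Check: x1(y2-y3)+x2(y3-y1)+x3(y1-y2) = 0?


-15*(20-33) - 9*(33-7) - 3*(7-20)
= 195 - 234 + 39 = 0

Yes, collinear (determinant = 0)


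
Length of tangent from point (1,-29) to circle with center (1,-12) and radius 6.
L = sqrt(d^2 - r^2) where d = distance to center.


d = sqrt((1-1)^2 + (-29+ 12)^2) = sqrt(0+289) = 17.0000
L = sqrt(289.0000 - 36) = sqrt(253.0000) = 15.9060

15.9060


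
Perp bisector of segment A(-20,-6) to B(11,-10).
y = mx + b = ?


Midpoint = (-4.5, -8)
Slope of AB = dy/dx = -4/31 = -0.1290
Perp slope = -dx/dy = 31/4 = 7.7500
b = My - (perp slope)*Mx = -8 + (31*(-4.5))/(-4) = -8 + 34.8750 = 26.8750

y = 7.7500x + 26.8750


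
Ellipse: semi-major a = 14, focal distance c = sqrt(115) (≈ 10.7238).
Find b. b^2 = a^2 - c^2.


b^2 = 14^2 - (sqrt(115))^2 = 196 - 115 = 81
b = sqrt(81) = 9

b = 9


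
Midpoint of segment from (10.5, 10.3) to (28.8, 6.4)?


Mx = (10.5 + 28.8)/2 = 39.3/2 = 19.6500
My = (10.3 + 6.4)/2 = 16.7/2 = 8.3500

(19.6500, 8.3500)


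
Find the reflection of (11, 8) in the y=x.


Reflection rule for y=x: (y, x)
(11, 8) -> (8, 11)

(8, 11)


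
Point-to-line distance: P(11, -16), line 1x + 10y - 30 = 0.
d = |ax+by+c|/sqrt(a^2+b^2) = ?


|1*11 + 10*(-16) - 30| = |-179| = 179
sqrt(1 + 100) = sqrt(101) = 10.0499
d = 179/sqrt(101) = 17.8112

17.8112


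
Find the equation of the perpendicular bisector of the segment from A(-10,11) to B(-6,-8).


Midpoint = (-8, 1.5)
Slope of AB = dy/dx = -19/4 = -4.7500
Perp slope = -dx/dy = 4/19 = 0.2105
b = My - (perp slope)*Mx = 1.5 + (4*(-8))/(-19) = 1.5 + 1.6842 = 3.1842

y = 0.2105x + 3.1842


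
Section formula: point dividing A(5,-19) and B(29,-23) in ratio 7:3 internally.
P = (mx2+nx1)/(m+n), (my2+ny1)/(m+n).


Px = (7*29 + 3*5)/10 = 218/10 = 21.8000
Py = (7*(-23) + 3*(-19))/10 = -218/10 = -21.8000

P = (21.8000, -21.8000)


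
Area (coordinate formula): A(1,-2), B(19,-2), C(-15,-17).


1*(-2+ 17) = 15
19*(-17+ 2) = -285
-15*(-2+ 2) = 0
sum = -270
Area = |-270|/2 = 135.0000

135.0000 sq units


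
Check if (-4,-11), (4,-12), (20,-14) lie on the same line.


-4*(-12+ 14) + 4*(-14+ 11) + 20*(-11+ 12)
= -8 - 12 + 20 = 0

Yes, collinear (determinant = 0)


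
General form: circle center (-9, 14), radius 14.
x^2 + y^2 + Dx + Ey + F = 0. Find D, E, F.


(x+ 9)^2 + (y-14)^2 = 14^2
D = -2h = 18, E = -2k = -28
F = h^2+k^2-r^2 = 81+196-196 = 81

D = 18, E = -28, F = 81


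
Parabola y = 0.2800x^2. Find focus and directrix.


a = 0.2800
1/(4a) = 0.8929
Focus = (0, 0.8929)
Directrix: y = -0.8929

Focus = (0, 0.8929), Directrix: y = -0.8929


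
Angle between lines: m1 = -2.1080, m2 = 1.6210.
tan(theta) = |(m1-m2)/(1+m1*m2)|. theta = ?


m1-m2 = -3.729
1+m1*m2 = -2.417068
tan(theta) = |-3.729/(-2.417068)| = 1.542778
theta = arctan(|-3.729/(-2.417068)|) = 57.0494 degrees (acute angle)

57.0494 degrees


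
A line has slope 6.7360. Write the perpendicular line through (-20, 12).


Perpendicular slope = -1/m1 = -1/6.7360 = -0.1485
b2 = y0 - m2*x0 = 12 - 20/6.7360 = 12 - 2.9691 = 9.0309

y = -0.1485x + 9.0309


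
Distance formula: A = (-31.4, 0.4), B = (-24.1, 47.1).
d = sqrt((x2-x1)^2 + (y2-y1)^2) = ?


dx = -24.1 + 31.4 = 7.3
dy = 47.1 - 0.4 = 46.7
d = sqrt(53.29 + 2180.89) = sqrt(2234.18) = 47.2671

47.2671


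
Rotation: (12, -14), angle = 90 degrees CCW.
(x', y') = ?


cos(90) = 0, sin(90) = 1
x' = 12*0 + 14*1 = 14
y' = 12*1 - 14*0 = 12

(14, 12)


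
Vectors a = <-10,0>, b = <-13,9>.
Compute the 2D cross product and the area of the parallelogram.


cross = -10*9 - 0*(-13) = -90 - 0 = -90
Parallelogram area = |-90| = 90

cross = -90, parallelogram area = 90


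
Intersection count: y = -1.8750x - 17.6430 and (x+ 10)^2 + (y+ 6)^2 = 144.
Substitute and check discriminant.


Substitute y = -1.8750x - 17.6430: (x+ 10)^2 + (-1.8750x- 17.6430+ 6)^2 = 144
Expand to Ax^2 + Bx + C = 0, where b-k = -11.643
A = 1+m^2 = 4.515625
B = 2(m(b-k) - h) = 2(-1.8750*(-11.643) + 10) = 63.66125
C = h^2 + (b-k)^2 - r^2 = 100 + 135.559449 - 144 = 91.559449
disc = B^2-4AC = 4052.7548 - 1653.7925 = 2398.9623
disc > 0

2 intersection points


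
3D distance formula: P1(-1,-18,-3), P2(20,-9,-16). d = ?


dx=21, dy=9, dz=-13
d = sqrt(441+81+169) = sqrt(691) = 26.2869

26.2869


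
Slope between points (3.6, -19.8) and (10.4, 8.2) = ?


dy = 8.2 + 19.8 = 28.0
dx = 10.4 - 3.6 = 6.8
m = 28.0/6.8 = 4.1176

m = 4.1176


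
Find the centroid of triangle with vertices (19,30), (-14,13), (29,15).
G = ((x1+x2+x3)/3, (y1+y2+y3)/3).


Gx = (19- 14+29)/3 = 34/3 = 11.3333
Gy = (30+13+15)/3 = 58/3 = 19.3333

G = (11.3333, 19.3333)


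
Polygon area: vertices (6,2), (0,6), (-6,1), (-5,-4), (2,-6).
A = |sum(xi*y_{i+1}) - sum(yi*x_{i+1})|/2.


sum(xi*y_{i+1}) = 6*6 + 0*1 - 6*(-4) - 5*(-6) + 2*2 = 94
sum(yi*x_{i+1}) = 2*0 + 6*(-6) + 1*(-5) - 4*2 - 6*6 = -85
Area = |94 + 85|/2 = 179/2 = 89.5000

89.5000 sq units


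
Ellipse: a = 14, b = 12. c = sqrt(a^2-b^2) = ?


c^2 = 14^2 - 12^2 = 196 - 144 = 52
c = sqrt(52) = 7.2111

c = 7.2111


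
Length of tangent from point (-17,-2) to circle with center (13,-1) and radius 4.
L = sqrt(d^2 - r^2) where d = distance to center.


d = sqrt((-17-13)^2 + (-2+ 1)^2) = sqrt(900+1) = 30.0167
L = sqrt(901.0000 - 16) = sqrt(885.0000) = 29.7489

29.7489


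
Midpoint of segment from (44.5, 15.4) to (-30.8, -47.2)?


Mx = (44.5 - 30.8)/2 = 13.7/2 = 6.8500
My = (15.4 - 47.2)/2 = -31.8/2 = -15.9000

(6.8500, -15.9000)


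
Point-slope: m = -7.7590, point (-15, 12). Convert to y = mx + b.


y - 12 = -7.7590(x + 15)
y = -7.7590x + 12 + 7.7590*(-15)
y = -7.7590x - 104.3850

y = -7.7590x - 104.3850


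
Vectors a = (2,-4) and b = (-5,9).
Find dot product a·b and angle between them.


a·b = 2*(-5) - 4*9 = -10 - 36 = -46
|a| = sqrt(4+16) = 4.4721
|b| = sqrt(25+81) = 10.2956
cos(theta) = -46/(sqrt(20)*sqrt(106)) = -46/sqrt(2120) = -0.999056
theta = arccos(-46/sqrt(2120)) = 177.5104 degrees

a·b = -46, theta = 177.5104 deg


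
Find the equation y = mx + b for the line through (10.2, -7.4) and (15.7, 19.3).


m = (26.7)/(5.5) = 4.8545
b = y1 - m*x1 = -7.4 - (26.7*10.2)/(5.5) = -7.4 - 49.5164 = -56.9164

y = 4.8545x - 56.9164


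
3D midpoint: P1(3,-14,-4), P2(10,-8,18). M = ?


Mx = (3+10)/2 = 6.5000
My = (-14- 8)/2 = -11.0000
Mz = (-4+18)/2 = 7.0000

M = (6.5000, -11.0000, 7.0000)


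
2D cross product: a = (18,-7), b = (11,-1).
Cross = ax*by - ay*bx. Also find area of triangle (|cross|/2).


cross = 18*(-1) + 7*11 = -18 + 77 = 59
Triangle area = |59|/2 = 59/2 = 29.5000

cross = 59, triangle area = 29.5000


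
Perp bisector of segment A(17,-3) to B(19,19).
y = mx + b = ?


Midpoint = (18, 8)
Slope of AB = dy/dx = 22/2 = 11.0000
Perp slope = -dx/dy = -2/22 = -0.0909
b = My - (perp slope)*Mx = 8 + (2*18)/22 = 8 + 1.6364 = 9.6364

y = -0.0909x + 9.6364


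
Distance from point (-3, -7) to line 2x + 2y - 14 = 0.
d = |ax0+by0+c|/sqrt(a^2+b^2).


|2*(-3) + 2*(-7) - 14| = |-34| = 34
sqrt(4 + 4) = sqrt(8) = 2.8284
d = 34/sqrt(8) = 12.0208

12.0208


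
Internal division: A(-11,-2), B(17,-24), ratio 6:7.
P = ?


Px = (6*17 + 7*(-11))/13 = 25/13 = 1.9231
Py = (6*(-24) + 7*(-2))/13 = -158/13 = -12.1538

P = (1.9231, -12.1538)


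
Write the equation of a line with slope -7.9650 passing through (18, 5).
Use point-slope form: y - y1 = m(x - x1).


y - 5 = -7.9650(x - 18)
y = -7.9650x + 5 + 7.9650*18
y = -7.9650x + 148.3700

y = -7.9650x + 148.3700


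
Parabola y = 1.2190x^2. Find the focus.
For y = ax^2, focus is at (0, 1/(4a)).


a = 1.2190
4a = 4.8760
focus = (0, 1/4.8760) = (0, 0.2051)

Focus = (0, 0.2051)


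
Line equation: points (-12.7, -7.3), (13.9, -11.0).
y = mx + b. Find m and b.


m = (-3.7)/(26.6) = -0.1391
b = y1 - m*x1 = -7.3 - (-3.7*(-12.7))/(26.6) = -7.3 - 1.7665 = -9.0665

y = -0.1391x - 9.0665


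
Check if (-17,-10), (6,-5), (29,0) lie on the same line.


-17*(-5-0) + 6*(0+ 10) + 29*(-10+ 5)
= 85 + 60 - 145 = 0

Yes, collinear (determinant = 0)


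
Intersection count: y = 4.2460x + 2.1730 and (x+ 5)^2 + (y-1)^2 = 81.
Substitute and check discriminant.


Substitute y = 4.2460x + 2.1730: (x+ 5)^2 + (4.2460x+2.1730-1)^2 = 81
Expand to Ax^2 + Bx + C = 0, where b-k = 1.173
A = 1+m^2 = 19.028516
B = 2(m(b-k) - h) = 2(4.2460*1.173 + 5) = 19.961116
C = h^2 + (b-k)^2 - r^2 = 25 + 1.375929 - 81 = -54.624071
disc = B^2-4AC = 398.4462 + 4157.6600 = 4556.1062
disc > 0

2 intersection points


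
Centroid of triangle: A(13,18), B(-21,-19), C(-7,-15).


Gx = (13- 21- 7)/3 = -15/3 = -5.0000
Gy = (18- 19- 15)/3 = -16/3 = -5.3333

G = (-5.0000, -5.3333)


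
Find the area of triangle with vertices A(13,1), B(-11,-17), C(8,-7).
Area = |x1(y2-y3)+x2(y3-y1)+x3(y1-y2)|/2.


13*(-17+ 7) = -130
-11*(-7-1) = 88
8*(1+ 17) = 144
sum = 102
Area = |102|/2 = 51.0000

51.0000 sq units


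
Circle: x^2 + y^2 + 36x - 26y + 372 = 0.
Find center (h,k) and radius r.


h = -D/2 = -36/2 = -18
k = -E/2 = 26/2 = 13
r^2 = h^2 + k^2 - F = 324 + 169 - 372 = 121
r = 11

Center (-18, 13), radius = 11


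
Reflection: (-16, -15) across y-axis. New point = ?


Reflection rule for y-axis: (-x, y)
(-16, -15) -> (16, -15)

(16, -15)


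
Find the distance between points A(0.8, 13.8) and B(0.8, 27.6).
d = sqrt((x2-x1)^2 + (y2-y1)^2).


dx = 0.8 - 0.8 = 0.0
dy = 27.6 - 13.8 = 13.8
d = sqrt(0.0 + 190.44) = sqrt(190.44) = 13.8000

13.8000


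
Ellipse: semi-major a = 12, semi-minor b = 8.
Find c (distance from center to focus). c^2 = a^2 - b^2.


c^2 = 12^2 - 8^2 = 144 - 64 = 80
c = sqrt(80) = 8.9443

c = 8.9443


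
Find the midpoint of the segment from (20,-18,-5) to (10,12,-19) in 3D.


Mx = (20+10)/2 = 15.0000
My = (-18+12)/2 = -3.0000
Mz = (-5- 19)/2 = -12.0000

M = (15.0000, -3.0000, -12.0000)


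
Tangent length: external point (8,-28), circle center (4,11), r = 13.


d = sqrt((8-4)^2 + (-28-11)^2) = sqrt(16+1521) = 39.2046
L = sqrt(1537.0000 - 169) = sqrt(1368.0000) = 36.9865

36.9865


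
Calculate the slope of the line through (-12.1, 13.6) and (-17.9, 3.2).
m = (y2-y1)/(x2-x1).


dy = 3.2 - 13.6 = -10.4
dx = -17.9 + 12.1 = -5.8
m = -10.4/(-5.8) = 1.7931

m = 1.7931


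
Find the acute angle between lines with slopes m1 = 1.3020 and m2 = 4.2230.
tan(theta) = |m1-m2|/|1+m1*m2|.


m1-m2 = -2.921
1+m1*m2 = 6.498346
tan(theta) = |-2.921/6.498346| = 0.449499
theta = arctan(|-2.921/6.498346|) = 24.2039 degrees (acute angle)

24.2039 degrees


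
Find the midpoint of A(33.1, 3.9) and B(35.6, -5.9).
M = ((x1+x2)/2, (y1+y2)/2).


Mx = (33.1 + 35.6)/2 = 68.7/2 = 34.3500
My = (3.9 - 5.9)/2 = -2/2 = -1.0000

(34.3500, -1.0000)


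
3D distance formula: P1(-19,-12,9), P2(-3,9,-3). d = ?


dx=16, dy=21, dz=-12
d = sqrt(256+441+144) = sqrt(841) = 29.0000

29.0000


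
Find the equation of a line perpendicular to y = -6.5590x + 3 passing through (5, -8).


Perpendicular slope = -1/m1 = -1/(-6.5590) = 0.1525
b2 = y0 - m2*x0 = -8 + 5/(-6.5590) = -8 - 0.7623 = -8.7623

y = 0.1525x - 8.7623


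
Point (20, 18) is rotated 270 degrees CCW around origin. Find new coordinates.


cos(270) = 0, sin(270) = -1
x' = 20*0 - 18*(-1) = 18
y' = 20*(-1) + 18*0 = -20

(18, -20)


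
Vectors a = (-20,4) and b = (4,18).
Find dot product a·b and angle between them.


a·b = -20*4 + 4*18 = -80 + 72 = -8
|a| = sqrt(400+16) = 20.3961
|b| = sqrt(16+324) = 18.4391
cos(theta) = -8/(sqrt(416)*sqrt(340)) = -8/sqrt(141440) = -0.021272
theta = arccos(-8/sqrt(141440)) = 91.2189 degrees

a·b = -8, theta = 91.2189 deg


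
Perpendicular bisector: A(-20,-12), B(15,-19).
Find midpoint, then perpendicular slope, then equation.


Midpoint = (-2.5, -15.5)
Slope of AB = dy/dx = -7/35 = -0.2000
Perp slope = -dx/dy = 35/7 = 5.0000
b = My - (perp slope)*Mx = -15.5 + (35*(-2.5))/(-7) = -15.5 + 12.5000 = -3.0000

y = 5.0000x - 3.0000


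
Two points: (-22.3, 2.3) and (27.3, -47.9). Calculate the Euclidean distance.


dx = 27.3 + 22.3 = 49.6
dy = -47.9 - 2.3 = -50.2
d = sqrt(2460.16 + 2520.04) = sqrt(4980.2) = 70.5705

70.5705


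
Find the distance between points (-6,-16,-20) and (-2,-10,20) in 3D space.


dx=4, dy=6, dz=40
d = sqrt(16+36+1600) = sqrt(1652) = 40.6448

40.6448


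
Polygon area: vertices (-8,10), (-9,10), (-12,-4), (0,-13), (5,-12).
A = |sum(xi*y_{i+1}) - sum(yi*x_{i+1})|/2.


sum(xi*y_{i+1}) = -8*10 - 9*(-4) - 12*(-13) + 0*(-12) + 5*10 = 162
sum(yi*x_{i+1}) = 10*(-9) + 10*(-12) - 4*0 - 13*5 - 12*(-8) = -179
Area = |162 + 179|/2 = 341/2 = 170.5000

170.5000 sq units


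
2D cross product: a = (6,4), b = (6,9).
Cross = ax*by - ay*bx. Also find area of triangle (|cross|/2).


cross = 6*9 - 4*6 = 54 - 24 = 30
Triangle area = |30|/2 = 30/2 = 15.0000

cross = 30, triangle area = 15.0000


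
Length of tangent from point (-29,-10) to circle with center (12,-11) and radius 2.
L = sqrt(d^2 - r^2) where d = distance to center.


d = sqrt((-29-12)^2 + (-10+ 11)^2) = sqrt(1681+1) = 41.0122
L = sqrt(1682.0000 - 4) = sqrt(1678.0000) = 40.9634

40.9634


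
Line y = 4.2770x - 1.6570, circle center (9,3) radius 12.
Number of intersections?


Substitute y = 4.2770x - 1.6570: (x-9)^2 + (4.2770x- 1.6570-3)^2 = 144
Expand to Ax^2 + Bx + C = 0, where b-k = -4.657
A = 1+m^2 = 19.292729
B = 2(m(b-k) - h) = 2(4.2770*(-4.657) - 9) = -57.835978
C = h^2 + (b-k)^2 - r^2 = 81 + 21.687649 - 144 = -41.312351
disc = B^2-4AC = 3345.0004 + 3188.1120 = 6533.1124
disc > 0

2 intersection points


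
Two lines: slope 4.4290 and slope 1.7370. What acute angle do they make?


m1-m2 = 2.692
1+m1*m2 = 8.693173
tan(theta) = |2.692/8.693173| = 0.309668
theta = arctan(|2.692/8.693173|) = 17.2061 degrees (acute angle)

17.2061 degrees


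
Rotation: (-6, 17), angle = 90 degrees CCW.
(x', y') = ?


cos(90) = 0, sin(90) = 1
x' = -6*0 - 17*1 = -17
y' = -6*1 + 17*0 = -6

(-17, -6)


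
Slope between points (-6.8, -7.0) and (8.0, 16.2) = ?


dy = 16.2 + 7.0 = 23.2
dx = 8.0 + 6.8 = 14.8
m = 23.2/14.8 = 1.5676

m = 1.5676


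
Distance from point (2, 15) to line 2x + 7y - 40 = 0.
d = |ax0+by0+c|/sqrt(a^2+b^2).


|2*2 + 7*15 - 40| = |69| = 69
sqrt(4 + 49) = sqrt(53) = 7.2801
d = 69/sqrt(53) = 9.4779

9.4779


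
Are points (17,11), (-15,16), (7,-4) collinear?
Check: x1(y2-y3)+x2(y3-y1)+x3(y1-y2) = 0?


17*(16+ 4) - 15*(-4-11) + 7*(11-16)
= 340 + 225 - 35 = 530

No, not collinear (determinant = 530)


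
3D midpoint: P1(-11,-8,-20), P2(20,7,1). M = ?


Mx = (-11+20)/2 = 4.5000
My = (-8+7)/2 = -0.5000
Mz = (-20+1)/2 = -9.5000

M = (4.5000, -0.5000, -9.5000)


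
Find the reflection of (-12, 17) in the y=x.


Reflection rule for y=x: (y, x)
(-12, 17) -> (17, -12)

(17, -12)


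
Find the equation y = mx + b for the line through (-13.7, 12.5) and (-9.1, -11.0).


m = (-23.5)/(4.6) = -5.1087
b = y1 - m*x1 = 12.5 - (-23.5*(-13.7))/(4.6) = 12.5 - 69.9891 = -57.4891

y = -5.1087x - 57.4891


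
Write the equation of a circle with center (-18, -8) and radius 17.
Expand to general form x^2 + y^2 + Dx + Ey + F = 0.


(x+ 18)^2 + (y+ 8)^2 = 17^2
D = -2h = 36, E = -2k = 16
F = h^2+k^2-r^2 = 324+64-289 = 99

x^2 + y^2 + 36x + 16y + 99 = 0


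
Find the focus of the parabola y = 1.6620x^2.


a = 1.6620
4a = 6.6480
focus = (0, 1/6.6480) = (0, 0.1504)

Focus = (0, 0.1504)


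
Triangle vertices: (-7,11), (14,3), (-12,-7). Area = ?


-7*(3+ 7) = -70
14*(-7-11) = -252
-12*(11-3) = -96
sum = -418
Area = |-418|/2 = 209.0000

209.0000 sq units


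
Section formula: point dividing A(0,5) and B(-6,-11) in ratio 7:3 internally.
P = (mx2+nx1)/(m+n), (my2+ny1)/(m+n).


Px = (7*(-6) + 3*0)/10 = -42/10 = -4.2000
Py = (7*(-11) + 3*5)/10 = -62/10 = -6.2000

P = (-4.2000, -6.2000)


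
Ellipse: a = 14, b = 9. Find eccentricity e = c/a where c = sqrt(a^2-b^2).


c = sqrt(196-81) = sqrt(115) = 10.7238
e = c/a = sqrt(115)/14 = 0.7660

e = 0.7660


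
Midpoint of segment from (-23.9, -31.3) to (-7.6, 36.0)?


Mx = (-23.9 - 7.6)/2 = -31.5/2 = -15.7500
My = (-31.3 + 36.0)/2 = 4.7/2 = 2.3500

(-15.7500, 2.3500)


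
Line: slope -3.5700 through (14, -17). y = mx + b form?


y + 17 = -3.5700(x - 14)
y = -3.5700x - 17 + 3.5700*14
y = -3.5700x + 32.9800

y = -3.5700x + 32.9800


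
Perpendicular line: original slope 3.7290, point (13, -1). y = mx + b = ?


Perpendicular slope = -1/m1 = -1/3.7290 = -0.2682
b2 = y0 - m2*x0 = -1 + 13/3.7290 = -1 + 3.4862 = 2.4862

y = -0.2682x + 2.4862


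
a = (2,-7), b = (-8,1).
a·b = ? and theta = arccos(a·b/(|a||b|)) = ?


a·b = 2*(-8) - 7*1 = -16 - 7 = -23
|a| = sqrt(4+49) = 7.2801
|b| = sqrt(64+1) = 8.0623
cos(theta) = -23/(sqrt(53)*sqrt(65)) = -23/sqrt(3445) = -0.391862
theta = arccos(-23/sqrt(3445)) = 113.0704 degrees

a·b = -23, theta = 113.0704 deg


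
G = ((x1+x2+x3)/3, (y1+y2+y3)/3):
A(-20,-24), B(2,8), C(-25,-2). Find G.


Gx = (-20+2- 25)/3 = -43/3 = -14.3333
Gy = (-24+8- 2)/3 = -18/3 = -6.0000

G = (-14.3333, -6.0000)


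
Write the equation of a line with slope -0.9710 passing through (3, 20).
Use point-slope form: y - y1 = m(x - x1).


y - 20 = -0.9710(x - 3)
y = -0.9710x + 20 + 0.9710*3
y = -0.9710x + 22.9130

y = -0.9710x + 22.9130


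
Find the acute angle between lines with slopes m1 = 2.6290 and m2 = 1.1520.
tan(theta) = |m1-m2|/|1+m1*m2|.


m1-m2 = 1.477
1+m1*m2 = 4.028608
tan(theta) = |1.477/4.028608| = 0.366628
theta = arctan(|1.477/4.028608|) = 20.1343 degrees (acute angle)

20.1343 degrees


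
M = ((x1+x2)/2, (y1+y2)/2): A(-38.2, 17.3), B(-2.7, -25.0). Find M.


Mx = (-38.2 - 2.7)/2 = -40.9/2 = -20.4500
My = (17.3 - 25.0)/2 = -7.7/2 = -3.8500

(-20.4500, -3.8500)


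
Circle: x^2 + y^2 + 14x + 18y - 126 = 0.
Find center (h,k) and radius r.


h = -D/2 = -14/2 = -7
k = -E/2 = -18/2 = -9
r^2 = h^2 + k^2 - F = 49 + 81 + 126 = 256
r = 16

Center (-7, -9), radius = 16


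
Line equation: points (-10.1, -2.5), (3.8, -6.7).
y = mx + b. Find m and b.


m = (-4.2)/(13.9) = -0.3022
b = y1 - m*x1 = -2.5 - (-4.2*(-10.1))/(13.9) = -2.5 - 3.0518 = -5.5518

y = -0.3022x - 5.5518


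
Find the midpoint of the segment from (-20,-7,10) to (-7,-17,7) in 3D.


Mx = (-20- 7)/2 = -13.5000
My = (-7- 17)/2 = -12.0000
Mz = (10+7)/2 = 8.5000

M = (-13.5000, -12.0000, 8.5000)


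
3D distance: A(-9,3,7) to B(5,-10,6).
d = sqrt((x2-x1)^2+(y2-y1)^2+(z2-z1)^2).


dx=14, dy=-13, dz=-1
d = sqrt(196+169+1) = sqrt(366) = 19.1311

19.1311


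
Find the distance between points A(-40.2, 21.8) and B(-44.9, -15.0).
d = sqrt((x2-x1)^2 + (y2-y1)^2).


dx = -44.9 + 40.2 = -4.7
dy = -15.0 - 21.8 = -36.8
d = sqrt(22.09 + 1354.24) = sqrt(1376.33) = 37.0989

37.0989


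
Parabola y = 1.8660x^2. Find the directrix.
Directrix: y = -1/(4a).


a = 1.8660
1/(4a) = 0.1340
directrix: y = -0.1340 = -0.1340

y = -0.1340


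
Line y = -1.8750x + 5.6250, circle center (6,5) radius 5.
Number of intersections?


Substitute y = -1.8750x + 5.6250: (x-6)^2 + (-1.8750x+5.6250-5)^2 = 25
Expand to Ax^2 + Bx + C = 0, where b-k = 0.625
A = 1+m^2 = 4.515625
B = 2(m(b-k) - h) = 2(-1.8750*0.625 - 6) = -14.34375
C = h^2 + (b-k)^2 - r^2 = 36 + 0.390625 - 25 = 11.390625
disc = B^2-4AC = 205.7432 - 205.7432 = 0
disc = 0

1 intersection point (tangent)


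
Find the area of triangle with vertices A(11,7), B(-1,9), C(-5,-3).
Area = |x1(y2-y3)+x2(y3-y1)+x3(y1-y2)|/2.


11*(9+ 3) = 132
-1*(-3-7) = 10
-5*(7-9) = 10
sum = 152
Area = |152|/2 = 76.0000

76.0000 sq units


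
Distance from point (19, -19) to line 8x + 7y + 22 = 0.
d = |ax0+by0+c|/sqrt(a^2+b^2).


|8*19 + 7*(-19) + 22| = |41| = 41
sqrt(64 + 49) = sqrt(113) = 10.6301
d = 41/sqrt(113) = 3.8570

3.8570


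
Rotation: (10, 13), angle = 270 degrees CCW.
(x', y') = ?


cos(270) = 0, sin(270) = -1
x' = 10*0 - 13*(-1) = 13
y' = 10*(-1) + 13*0 = -10

(13, -10)


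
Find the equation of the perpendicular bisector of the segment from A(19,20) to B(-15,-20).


Midpoint = (2, 0)
Slope of AB = dy/dx = -40/(-34) = 1.1765
Perp slope = -dx/dy = -34/40 = -0.8500
b = My - (perp slope)*Mx = 0 + (-34*2)/(-40) = 0 + 1.7000 = 1.7000

y = -0.8500x + 1.7000


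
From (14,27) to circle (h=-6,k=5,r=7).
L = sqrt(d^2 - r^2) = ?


d = sqrt((14+ 6)^2 + (27-5)^2) = sqrt(400+484) = 29.7321
L = sqrt(884.0000 - 49) = sqrt(835.0000) = 28.8964

28.8964


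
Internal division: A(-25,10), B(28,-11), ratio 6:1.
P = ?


Px = (6*28 + 1*(-25))/7 = 143/7 = 20.4286
Py = (6*(-11) + 1*10)/7 = -56/7 = -8.0000

P = (20.4286, -8.0000)


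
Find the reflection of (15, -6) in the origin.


Reflection rule for origin: (-x, -y)
(15, -6) -> (-15, 6)

(-15, 6)


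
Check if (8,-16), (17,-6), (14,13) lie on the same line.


8*(-6-13) + 17*(13+ 16) + 14*(-16+ 6)
= -152 + 493 - 140 = 201

No, not collinear (determinant = 201)


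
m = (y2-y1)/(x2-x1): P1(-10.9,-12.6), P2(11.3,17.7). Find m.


dy = 17.7 + 12.6 = 30.3
dx = 11.3 + 10.9 = 22.2
m = 30.3/22.2 = 1.3649

m = 1.3649
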